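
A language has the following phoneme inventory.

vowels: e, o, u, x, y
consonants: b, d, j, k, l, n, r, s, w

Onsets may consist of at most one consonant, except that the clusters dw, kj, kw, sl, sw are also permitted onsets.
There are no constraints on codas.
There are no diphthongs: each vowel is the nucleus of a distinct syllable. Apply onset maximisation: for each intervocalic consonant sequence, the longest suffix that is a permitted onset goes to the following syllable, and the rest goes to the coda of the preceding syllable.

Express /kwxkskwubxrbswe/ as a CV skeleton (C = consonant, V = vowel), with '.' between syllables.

CCVCC.CCV.CVCC.CCV

The vowels are x, u, x, e — 4 nuclei, so 4 syllables.
/x…u/ gap (V1→V2): /kskw/; trying suffixes from longest down, /kw/ is the first permitted one, so coda /ks/ | onset /kw/.
/u…x/ gap (V2→V3): /b/ is a single consonant, so it becomes the next onset.
/x…e/ gap (V3→V4): /rbsw/ splits as /rb/ + /sw/ (/sw/ is the longest suffix that is a licit onset).
Result: kwxks.kwu.bxrb.swe.
Mapping each syllable to C/V: /kwxks/ → CCVCC, /kwu/ → CCV, /bxrb/ → CVCC, /swe/ → CCV.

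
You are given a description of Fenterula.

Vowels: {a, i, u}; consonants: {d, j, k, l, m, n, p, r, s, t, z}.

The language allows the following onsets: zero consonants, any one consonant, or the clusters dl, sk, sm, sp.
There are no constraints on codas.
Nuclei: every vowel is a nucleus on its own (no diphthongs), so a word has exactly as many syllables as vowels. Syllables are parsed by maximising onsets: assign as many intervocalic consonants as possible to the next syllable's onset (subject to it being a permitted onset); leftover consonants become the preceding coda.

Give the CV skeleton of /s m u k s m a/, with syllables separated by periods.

Vowels present: u, a; each is a nucleus, giving 2 syllables.
V1 /u/ – V2 /a/: cluster /ksm/ — the longest permitted-onset suffix is /sm/; onset = /sm/, preceding coda = /k/.
So the parse is smuk.sma.
Mapping each syllable to C/V: /smuk/ → CCVC, /sma/ → CCV.

CCVC.CCV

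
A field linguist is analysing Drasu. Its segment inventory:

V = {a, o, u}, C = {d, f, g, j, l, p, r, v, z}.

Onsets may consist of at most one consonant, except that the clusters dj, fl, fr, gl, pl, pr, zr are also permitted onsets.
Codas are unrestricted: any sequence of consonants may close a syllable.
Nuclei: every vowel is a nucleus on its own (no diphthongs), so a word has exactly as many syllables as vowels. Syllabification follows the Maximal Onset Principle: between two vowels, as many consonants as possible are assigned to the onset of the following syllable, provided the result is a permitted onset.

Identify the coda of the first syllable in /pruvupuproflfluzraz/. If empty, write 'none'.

The vowels are u, u, u, o, u, a — 6 nuclei, so 6 syllables.
/u…u/ gap (V1→V2): /v/ → onset of the next syllable (single consonants are always licit onsets).
/u…u/ gap (V2→V3): /p/ is a single consonant, so it becomes the next onset.
/u…o/ gap (V3→V4): /pr/ — entire cluster is a permitted onset → onset /pr/, coda ∅.
/o…u/ gap (V4→V5): /flfl/ — longest licit onset from the right is /fl/, leaving /fl/ as coda.
/u…a/ gap (V5→V6): /zr/ — entire cluster is a permitted onset → onset /zr/, coda ∅.
Syllabification: pru.vu.pu.profl.flu.zraz.
Syllable 1 is /pru/: onset /pr/, nucleus /u/, coda ∅.

none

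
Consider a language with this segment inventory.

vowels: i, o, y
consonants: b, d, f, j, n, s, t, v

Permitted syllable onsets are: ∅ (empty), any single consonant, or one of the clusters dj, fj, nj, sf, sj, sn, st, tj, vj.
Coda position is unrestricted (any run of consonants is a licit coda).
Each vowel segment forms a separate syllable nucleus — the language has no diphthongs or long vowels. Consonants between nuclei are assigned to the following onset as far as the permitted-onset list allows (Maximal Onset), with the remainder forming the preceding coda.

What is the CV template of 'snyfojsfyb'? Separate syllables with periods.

CCV.CVC.CCVC

Vowels present: y, o, y; each is a nucleus, giving 3 syllables.
σ1/σ2 boundary: /f/ → onset of the next syllable (single consonants are always licit onsets).
σ2/σ3 boundary: /jsf/ — longest licit onset from the right is /sf/, leaving /j/ as coda.
Result: sny.foj.sfyb.
Mapping each syllable to C/V: /sny/ → CCV, /foj/ → CVC, /sfyb/ → CCVC.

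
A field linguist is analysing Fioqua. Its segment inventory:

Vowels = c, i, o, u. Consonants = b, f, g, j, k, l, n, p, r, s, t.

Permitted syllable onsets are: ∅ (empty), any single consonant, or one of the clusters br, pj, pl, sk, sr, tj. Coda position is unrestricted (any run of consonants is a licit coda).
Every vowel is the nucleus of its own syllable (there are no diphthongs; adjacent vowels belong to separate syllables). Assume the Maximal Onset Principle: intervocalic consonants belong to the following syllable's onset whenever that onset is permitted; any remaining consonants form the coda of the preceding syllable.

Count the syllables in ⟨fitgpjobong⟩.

The vowels are i, o, o — 3 nuclei, so 3 syllables.

3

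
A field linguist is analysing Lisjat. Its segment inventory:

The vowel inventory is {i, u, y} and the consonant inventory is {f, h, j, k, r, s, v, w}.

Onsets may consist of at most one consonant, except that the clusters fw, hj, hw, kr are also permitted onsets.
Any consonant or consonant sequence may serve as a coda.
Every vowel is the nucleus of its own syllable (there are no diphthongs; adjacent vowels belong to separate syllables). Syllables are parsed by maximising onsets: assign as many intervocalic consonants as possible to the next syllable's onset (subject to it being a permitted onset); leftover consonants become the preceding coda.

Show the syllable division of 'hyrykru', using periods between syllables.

The vowels are y, y, u — 3 nuclei, so 3 syllables.
σ1/σ2 boundary: /r/ → onset of the next syllable (single consonants are always licit onsets).
σ2/σ3 boundary: /kr/ is a licit onset in full, so it all attaches to the next syllable.

hy.ry.kru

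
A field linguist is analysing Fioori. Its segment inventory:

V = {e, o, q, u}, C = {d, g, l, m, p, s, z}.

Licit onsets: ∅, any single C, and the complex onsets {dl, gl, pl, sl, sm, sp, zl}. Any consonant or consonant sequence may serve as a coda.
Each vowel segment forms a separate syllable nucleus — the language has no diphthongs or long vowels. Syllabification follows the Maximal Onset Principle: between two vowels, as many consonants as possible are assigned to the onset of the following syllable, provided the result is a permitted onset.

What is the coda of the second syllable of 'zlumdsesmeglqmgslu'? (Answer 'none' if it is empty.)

The vowels are u, e, e, q, u — 5 nuclei, so 5 syllables.
V1 /u/ – V2 /e/: cluster /mds/ — the longest permitted-onset suffix is /s/; onset = /s/, preceding coda = /md/.
V2 /e/ – V3 /e/: cluster /sm/ — /sm/ is itself a permitted onset, so the whole cluster goes right; preceding coda = ∅.
V3 /e/ – V4 /q/: cluster /gl/ — /gl/ is itself a permitted onset, so the whole cluster goes right; preceding coda = ∅.
V4 /q/ – V5 /u/: /mgsl/ splits as /mg/ + /sl/ (/sl/ is the longest suffix that is a licit onset).
Result: zlumd.se.sme.glqmg.slu.
Syllable 2 is /se/: onset /s/, nucleus /e/, coda ∅.

none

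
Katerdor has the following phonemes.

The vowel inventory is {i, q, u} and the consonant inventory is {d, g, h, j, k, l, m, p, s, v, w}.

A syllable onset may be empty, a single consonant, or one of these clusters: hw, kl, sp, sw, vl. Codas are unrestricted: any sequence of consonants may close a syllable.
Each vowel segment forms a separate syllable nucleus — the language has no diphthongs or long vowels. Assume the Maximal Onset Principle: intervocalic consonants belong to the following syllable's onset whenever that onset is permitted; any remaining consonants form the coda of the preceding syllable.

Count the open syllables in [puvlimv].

Vowels present: u, i; each is a nucleus, giving 2 syllables.
Between /u/ (V1) and /i/ (V2): /vl/ is a licit onset in full, so it all attaches to the next syllable.
Result: pu.vlimv.
Classifying each syllable: /pu/ (open), /vlimv/ (closed).
Open syllables: 1.

1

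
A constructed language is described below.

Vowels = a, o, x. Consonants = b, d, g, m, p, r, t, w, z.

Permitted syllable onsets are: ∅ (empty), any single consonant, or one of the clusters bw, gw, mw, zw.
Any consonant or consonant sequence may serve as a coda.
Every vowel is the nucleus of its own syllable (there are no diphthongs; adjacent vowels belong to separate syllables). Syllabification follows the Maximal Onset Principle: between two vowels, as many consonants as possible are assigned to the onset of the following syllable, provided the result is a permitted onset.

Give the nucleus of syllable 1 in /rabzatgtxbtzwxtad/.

a

Vowels present: a, a, x, x, a; each is a nucleus, giving 5 syllables.
The first nucleus (vowel 1 from the left) is /a/.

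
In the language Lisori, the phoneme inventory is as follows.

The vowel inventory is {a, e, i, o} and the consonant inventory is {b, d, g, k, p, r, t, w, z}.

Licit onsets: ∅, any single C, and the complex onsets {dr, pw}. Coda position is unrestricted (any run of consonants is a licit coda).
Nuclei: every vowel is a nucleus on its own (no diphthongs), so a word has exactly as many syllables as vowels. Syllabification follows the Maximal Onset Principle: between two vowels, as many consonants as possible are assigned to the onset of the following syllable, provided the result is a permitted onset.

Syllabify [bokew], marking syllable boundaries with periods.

Nuclei (vowels): o, e → 2 syllables.
V1 /o/ – V2 /e/: /k/ → onset of the next syllable (single consonants are always licit onsets).

bo.kew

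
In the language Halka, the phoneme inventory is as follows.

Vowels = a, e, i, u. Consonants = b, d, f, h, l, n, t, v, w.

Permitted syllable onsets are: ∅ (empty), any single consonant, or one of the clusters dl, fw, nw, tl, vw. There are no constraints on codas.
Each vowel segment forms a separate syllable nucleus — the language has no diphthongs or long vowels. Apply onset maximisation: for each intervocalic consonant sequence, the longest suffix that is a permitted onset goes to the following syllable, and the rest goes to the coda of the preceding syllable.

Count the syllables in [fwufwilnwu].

Nuclei (vowels): u, i, u → 3 syllables.

3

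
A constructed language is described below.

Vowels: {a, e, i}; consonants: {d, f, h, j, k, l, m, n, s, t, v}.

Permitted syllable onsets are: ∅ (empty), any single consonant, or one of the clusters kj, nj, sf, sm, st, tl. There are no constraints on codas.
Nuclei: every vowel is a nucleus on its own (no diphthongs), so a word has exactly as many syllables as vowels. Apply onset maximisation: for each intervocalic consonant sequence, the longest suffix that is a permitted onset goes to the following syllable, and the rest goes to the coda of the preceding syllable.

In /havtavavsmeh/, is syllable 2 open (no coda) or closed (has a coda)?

The vowels are a, a, a, e — 4 nuclei, so 4 syllables.
Between /a/ (V1) and /a/ (V2): /vt/; trying suffixes from longest down, /t/ is the first permitted one, so coda /v/ | onset /t/.
Between /a/ (V2) and /a/ (V3): /v/ → onset of the next syllable (single consonants are always licit onsets).
Between /a/ (V3) and /e/ (V4): /vsm/ — longest licit onset from the right is /sm/, leaving /v/ as coda.
Syllabification: hav.ta.vav.smeh.
Syllable 2 is /ta/; it ends in its nucleus with no coda, so it is open.

open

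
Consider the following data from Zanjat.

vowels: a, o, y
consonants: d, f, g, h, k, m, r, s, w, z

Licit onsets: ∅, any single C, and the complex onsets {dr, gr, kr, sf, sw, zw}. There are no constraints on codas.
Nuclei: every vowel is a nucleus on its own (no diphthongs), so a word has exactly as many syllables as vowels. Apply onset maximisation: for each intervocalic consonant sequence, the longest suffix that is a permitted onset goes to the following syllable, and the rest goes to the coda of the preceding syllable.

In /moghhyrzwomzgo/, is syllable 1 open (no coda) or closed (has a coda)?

closed

Nuclei (vowels): o, y, o, o → 4 syllables.
σ1/σ2 boundary: cluster /ghh/ — the longest permitted-onset suffix is /h/; onset = /h/, preceding coda = /gh/.
σ2/σ3 boundary: /rzw/ splits as /r/ + /zw/ (/zw/ is the longest suffix that is a licit onset).
σ3/σ4 boundary: /mzg/; trying suffixes from longest down, /g/ is the first permitted one, so coda /mz/ | onset /g/.
Result: mogh.hyr.zwomz.go.
Syllable 1 is /mogh/ with coda /gh/, so it is closed.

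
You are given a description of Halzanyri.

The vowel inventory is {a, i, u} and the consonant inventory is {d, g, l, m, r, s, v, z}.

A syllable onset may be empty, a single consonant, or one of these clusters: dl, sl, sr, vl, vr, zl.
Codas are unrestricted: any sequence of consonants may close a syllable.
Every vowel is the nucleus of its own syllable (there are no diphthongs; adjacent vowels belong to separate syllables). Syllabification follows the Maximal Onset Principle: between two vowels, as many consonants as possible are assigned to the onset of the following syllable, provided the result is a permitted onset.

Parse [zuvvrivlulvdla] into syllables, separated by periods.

zuv.vri.vlulv.dla

The vowels are u, i, u, a — 4 nuclei, so 4 syllables.
V1 /u/ – V2 /i/: /vvr/ splits as /v/ + /vr/ (/vr/ is the longest suffix that is a licit onset).
V2 /i/ – V3 /u/: cluster /vl/ — /vl/ is itself a permitted onset, so the whole cluster goes right; preceding coda = ∅.
V3 /u/ – V4 /a/: /lvdl/ splits as /lv/ + /dl/ (/dl/ is the longest suffix that is a licit onset).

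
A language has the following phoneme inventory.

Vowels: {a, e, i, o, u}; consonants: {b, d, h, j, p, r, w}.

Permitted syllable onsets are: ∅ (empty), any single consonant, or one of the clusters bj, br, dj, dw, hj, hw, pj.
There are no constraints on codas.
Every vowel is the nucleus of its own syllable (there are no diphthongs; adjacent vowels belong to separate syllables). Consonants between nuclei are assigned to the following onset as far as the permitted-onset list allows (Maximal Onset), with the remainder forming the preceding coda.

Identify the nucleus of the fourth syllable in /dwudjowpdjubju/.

u

Nuclei (vowels): u, o, u, u → 4 syllables.
The fourth nucleus (vowel 4 from the left) is /u/.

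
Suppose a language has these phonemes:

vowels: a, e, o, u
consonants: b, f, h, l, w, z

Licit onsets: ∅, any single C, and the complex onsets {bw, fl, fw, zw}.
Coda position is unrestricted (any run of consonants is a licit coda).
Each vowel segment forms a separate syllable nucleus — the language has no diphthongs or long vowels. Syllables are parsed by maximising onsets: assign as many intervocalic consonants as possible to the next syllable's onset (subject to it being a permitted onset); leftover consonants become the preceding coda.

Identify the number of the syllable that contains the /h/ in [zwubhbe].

The vowels are u, e — 2 nuclei, so 2 syllables.
σ1/σ2 boundary: cluster /bhb/ — the longest permitted-onset suffix is /b/; onset = /b/, preceding coda = /bh/.
Result: zwubh.be.
The /h/ is in the coda of syllable 1 (/zwubh/).

1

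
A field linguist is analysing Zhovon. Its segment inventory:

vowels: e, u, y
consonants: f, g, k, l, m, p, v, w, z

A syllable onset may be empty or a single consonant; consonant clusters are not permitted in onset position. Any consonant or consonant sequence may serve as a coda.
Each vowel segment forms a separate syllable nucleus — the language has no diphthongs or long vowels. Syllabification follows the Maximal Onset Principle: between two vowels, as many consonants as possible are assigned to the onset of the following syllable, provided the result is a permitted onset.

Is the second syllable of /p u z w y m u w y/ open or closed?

Vowels present: u, y, u, y; each is a nucleus, giving 4 syllables.
V1 /u/ – V2 /y/: /zw/ splits as /z/ + /w/ (/w/ is the longest suffix that is a licit onset).
V2 /y/ – V3 /u/: /m/ → onset of the next syllable (single consonants are always licit onsets).
V3 /u/ – V4 /y/: /w/ → onset of the next syllable (single consonants are always licit onsets).
So the parse is puz.wy.mu.wy.
Syllable 2 is /wy/; it ends in its nucleus with no coda, so it is open.

open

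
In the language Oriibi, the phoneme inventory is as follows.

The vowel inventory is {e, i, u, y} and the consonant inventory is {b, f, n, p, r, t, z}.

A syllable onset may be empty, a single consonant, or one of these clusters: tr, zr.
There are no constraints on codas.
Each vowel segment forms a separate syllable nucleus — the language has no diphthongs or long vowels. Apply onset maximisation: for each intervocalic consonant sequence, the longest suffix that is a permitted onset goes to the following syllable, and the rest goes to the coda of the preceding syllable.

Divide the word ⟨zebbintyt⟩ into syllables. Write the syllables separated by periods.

zeb.bin.tyt

Vowels present: e, i, y; each is a nucleus, giving 3 syllables.
V1 /e/ – V2 /i/: /bb/; trying suffixes from longest down, /b/ is the first permitted one, so coda /b/ | onset /b/.
V2 /i/ – V3 /y/: cluster /nt/ — the longest permitted-onset suffix is /t/; onset = /t/, preceding coda = /n/.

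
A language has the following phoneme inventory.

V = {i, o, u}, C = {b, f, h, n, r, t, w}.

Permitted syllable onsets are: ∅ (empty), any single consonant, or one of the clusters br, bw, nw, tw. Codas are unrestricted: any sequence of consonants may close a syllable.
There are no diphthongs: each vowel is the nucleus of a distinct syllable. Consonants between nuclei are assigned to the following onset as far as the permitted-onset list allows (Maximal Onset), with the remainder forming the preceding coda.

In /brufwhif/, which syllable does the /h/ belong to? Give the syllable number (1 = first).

2

Nuclei (vowels): u, i → 2 syllables.
Between /u/ (V1) and /i/ (V2): /fwh/ splits as /fw/ + /h/ (/h/ is the longest suffix that is a licit onset).
Putting it together: brufw.hif.
The /h/ is in the onset of syllable 2 (/hif/).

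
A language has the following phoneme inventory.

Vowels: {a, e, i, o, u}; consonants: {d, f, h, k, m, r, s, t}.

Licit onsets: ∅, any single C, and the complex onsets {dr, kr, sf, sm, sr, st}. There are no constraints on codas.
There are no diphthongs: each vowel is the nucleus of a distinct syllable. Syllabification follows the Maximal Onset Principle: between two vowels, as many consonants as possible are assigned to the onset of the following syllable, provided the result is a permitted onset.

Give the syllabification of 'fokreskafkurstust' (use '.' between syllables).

fo.kres.kaf.kur.stust

Vowels present: o, e, a, u, u; each is a nucleus, giving 5 syllables.
Between /o/ (V1) and /e/ (V2): /kr/ is a licit onset in full, so it all attaches to the next syllable.
Between /e/ (V2) and /a/ (V3): cluster /sk/ — the longest permitted-onset suffix is /k/; onset = /k/, preceding coda = /s/.
Between /a/ (V3) and /u/ (V4): /fk/ — longest licit onset from the right is /k/, leaving /f/ as coda.
Between /u/ (V4) and /u/ (V5): cluster /rst/ — the longest permitted-onset suffix is /st/; onset = /st/, preceding coda = /r/.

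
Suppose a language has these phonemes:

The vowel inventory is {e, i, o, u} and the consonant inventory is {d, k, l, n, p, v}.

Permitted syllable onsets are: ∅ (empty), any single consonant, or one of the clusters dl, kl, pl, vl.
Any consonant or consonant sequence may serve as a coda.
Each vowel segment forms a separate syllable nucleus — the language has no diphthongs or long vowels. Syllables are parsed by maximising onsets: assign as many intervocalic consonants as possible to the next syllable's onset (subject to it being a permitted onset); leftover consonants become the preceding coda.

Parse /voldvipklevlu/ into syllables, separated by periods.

Vowels present: o, i, e, u; each is a nucleus, giving 4 syllables.
/o…i/ gap (V1→V2): /ldv/ splits as /ld/ + /v/ (/v/ is the longest suffix that is a licit onset).
/i…e/ gap (V2→V3): /pkl/; trying suffixes from longest down, /kl/ is the first permitted one, so coda /p/ | onset /kl/.
/e…u/ gap (V3→V4): cluster /vl/ — /vl/ is itself a permitted onset, so the whole cluster goes right; preceding coda = ∅.

vold.vip.kle.vlu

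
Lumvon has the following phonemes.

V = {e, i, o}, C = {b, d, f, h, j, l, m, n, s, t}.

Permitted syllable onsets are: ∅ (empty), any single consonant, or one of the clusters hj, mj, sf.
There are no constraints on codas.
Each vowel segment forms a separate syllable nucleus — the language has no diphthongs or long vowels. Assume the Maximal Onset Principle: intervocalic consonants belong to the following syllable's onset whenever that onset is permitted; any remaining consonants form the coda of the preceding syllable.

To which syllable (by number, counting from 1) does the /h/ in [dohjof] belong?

Nuclei (vowels): o, o → 2 syllables.
V1 /o/ – V2 /o/: /hj/ is a licit onset in full, so it all attaches to the next syllable.
Syllabification: do.hjof.
The /h/ is in the onset of syllable 2 (/hjof/).

2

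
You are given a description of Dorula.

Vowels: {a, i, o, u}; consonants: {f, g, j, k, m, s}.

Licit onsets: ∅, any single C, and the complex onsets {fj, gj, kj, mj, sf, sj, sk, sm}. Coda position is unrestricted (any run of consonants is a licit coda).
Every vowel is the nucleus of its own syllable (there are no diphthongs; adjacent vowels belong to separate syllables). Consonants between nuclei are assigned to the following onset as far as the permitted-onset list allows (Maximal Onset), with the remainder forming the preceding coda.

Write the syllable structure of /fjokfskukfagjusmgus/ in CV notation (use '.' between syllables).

CCVCC.CCVC.CV.CCVCC.CVC

The vowels are o, u, a, u, u — 5 nuclei, so 5 syllables.
/o…u/ gap (V1→V2): /kfsk/ splits as /kf/ + /sk/ (/sk/ is the longest suffix that is a licit onset).
/u…a/ gap (V2→V3): /kf/; trying suffixes from longest down, /f/ is the first permitted one, so coda /k/ | onset /f/.
/a…u/ gap (V3→V4): cluster /gj/ — /gj/ is itself a permitted onset, so the whole cluster goes right; preceding coda = ∅.
/u…u/ gap (V4→V5): /smg/ splits as /sm/ + /g/ (/g/ is the longest suffix that is a licit onset).
Putting it together: fjokf.skuk.fa.gjusm.gus.
Mapping each syllable to C/V: /fjokf/ → CCVCC, /skuk/ → CCVC, /fa/ → CV, /gjusm/ → CCVCC, /gus/ → CVC.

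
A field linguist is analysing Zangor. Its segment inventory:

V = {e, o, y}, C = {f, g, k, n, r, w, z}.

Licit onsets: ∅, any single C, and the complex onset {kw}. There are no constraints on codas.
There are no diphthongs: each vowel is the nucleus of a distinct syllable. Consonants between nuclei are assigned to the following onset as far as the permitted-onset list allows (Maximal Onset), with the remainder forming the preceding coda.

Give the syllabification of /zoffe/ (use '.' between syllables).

The vowels are o, e — 2 nuclei, so 2 syllables.
Between /o/ (V1) and /e/ (V2): /ff/ splits as /f/ + /f/ (/f/ is the longest suffix that is a licit onset).

zof.fe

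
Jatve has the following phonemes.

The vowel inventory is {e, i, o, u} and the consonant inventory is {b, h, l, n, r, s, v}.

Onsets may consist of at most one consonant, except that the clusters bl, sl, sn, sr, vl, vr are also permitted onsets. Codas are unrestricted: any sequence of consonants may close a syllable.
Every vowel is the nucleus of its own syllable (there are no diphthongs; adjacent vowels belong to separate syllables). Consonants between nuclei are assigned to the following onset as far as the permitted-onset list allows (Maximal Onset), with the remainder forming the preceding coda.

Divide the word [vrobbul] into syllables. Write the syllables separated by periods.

vrob.bul

Nuclei (vowels): o, u → 2 syllables.
σ1/σ2 boundary: cluster /bb/ — the longest permitted-onset suffix is /b/; onset = /b/, preceding coda = /b/.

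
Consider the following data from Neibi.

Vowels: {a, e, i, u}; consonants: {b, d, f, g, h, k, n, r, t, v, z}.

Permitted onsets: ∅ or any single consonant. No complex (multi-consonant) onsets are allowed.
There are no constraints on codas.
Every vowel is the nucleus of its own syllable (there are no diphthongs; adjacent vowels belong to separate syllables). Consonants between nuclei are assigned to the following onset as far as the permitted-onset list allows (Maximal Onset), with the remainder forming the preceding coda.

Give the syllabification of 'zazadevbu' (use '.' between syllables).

za.za.dev.bu

Nuclei (vowels): a, a, e, u → 4 syllables.
σ1/σ2 boundary: /z/ is a single consonant, so it becomes the next onset.
σ2/σ3 boundary: /d/ → onset of the next syllable (single consonants are always licit onsets).
σ3/σ4 boundary: /vb/ splits as /v/ + /b/ (/b/ is the longest suffix that is a licit onset).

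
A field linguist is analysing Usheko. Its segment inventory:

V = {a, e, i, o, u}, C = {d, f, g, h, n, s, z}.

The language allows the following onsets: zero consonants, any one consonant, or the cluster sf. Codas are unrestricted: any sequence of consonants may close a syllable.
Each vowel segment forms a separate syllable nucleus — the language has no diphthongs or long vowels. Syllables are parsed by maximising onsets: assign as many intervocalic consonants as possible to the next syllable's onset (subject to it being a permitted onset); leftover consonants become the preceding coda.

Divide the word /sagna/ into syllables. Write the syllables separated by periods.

Nuclei (vowels): a, a → 2 syllables.
V1 /a/ – V2 /a/: /gn/ splits as /g/ + /n/ (/n/ is the longest suffix that is a licit onset).

sag.na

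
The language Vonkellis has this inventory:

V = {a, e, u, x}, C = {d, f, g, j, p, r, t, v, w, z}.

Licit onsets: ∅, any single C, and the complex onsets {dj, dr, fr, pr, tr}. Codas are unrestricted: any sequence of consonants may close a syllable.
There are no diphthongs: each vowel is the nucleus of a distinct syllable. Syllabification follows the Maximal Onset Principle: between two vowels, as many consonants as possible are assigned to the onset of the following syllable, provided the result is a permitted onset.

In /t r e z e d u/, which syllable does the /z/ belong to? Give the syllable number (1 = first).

2

Vowels present: e, e, u; each is a nucleus, giving 3 syllables.
σ1/σ2 boundary: just /z/ — single C goes to the following onset.
σ2/σ3 boundary: /d/ → onset of the next syllable (single consonants are always licit onsets).
So the parse is tre.ze.du.
The /z/ is in the onset of syllable 2 (/ze/).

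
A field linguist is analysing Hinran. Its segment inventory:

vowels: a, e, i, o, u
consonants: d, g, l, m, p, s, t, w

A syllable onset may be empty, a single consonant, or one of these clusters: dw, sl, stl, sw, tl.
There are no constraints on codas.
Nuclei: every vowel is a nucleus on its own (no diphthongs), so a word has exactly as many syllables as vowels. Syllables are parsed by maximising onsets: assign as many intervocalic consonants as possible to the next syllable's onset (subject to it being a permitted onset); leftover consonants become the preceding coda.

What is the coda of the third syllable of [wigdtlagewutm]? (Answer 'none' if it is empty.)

none

The vowels are i, a, e, u — 4 nuclei, so 4 syllables.
/i…a/ gap (V1→V2): /gdtl/ splits as /gd/ + /tl/ (/tl/ is the longest suffix that is a licit onset).
/a…e/ gap (V2→V3): /g/ → onset of the next syllable (single consonants are always licit onsets).
/e…u/ gap (V3→V4): /w/ → onset of the next syllable (single consonants are always licit onsets).
Putting it together: wigd.tla.ge.wutm.
Syllable 3 is /ge/: onset /g/, nucleus /e/, coda ∅.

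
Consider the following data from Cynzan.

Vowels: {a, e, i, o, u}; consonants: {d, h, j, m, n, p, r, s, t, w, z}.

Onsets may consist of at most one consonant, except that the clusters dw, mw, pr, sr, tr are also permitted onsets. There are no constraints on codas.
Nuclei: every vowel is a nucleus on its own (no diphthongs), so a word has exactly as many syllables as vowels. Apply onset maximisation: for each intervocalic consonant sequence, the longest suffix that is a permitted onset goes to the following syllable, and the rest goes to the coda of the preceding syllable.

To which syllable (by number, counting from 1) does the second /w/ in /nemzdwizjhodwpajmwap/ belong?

Vowels present: e, i, o, a, a; each is a nucleus, giving 5 syllables.
/e…i/ gap (V1→V2): /mzdw/; trying suffixes from longest down, /dw/ is the first permitted one, so coda /mz/ | onset /dw/.
/i…o/ gap (V2→V3): /zjh/; trying suffixes from longest down, /h/ is the first permitted one, so coda /zj/ | onset /h/.
/o…a/ gap (V3→V4): /dwp/ splits as /dw/ + /p/ (/p/ is the longest suffix that is a licit onset).
/a…a/ gap (V4→V5): cluster /jmw/ — the longest permitted-onset suffix is /mw/; onset = /mw/, preceding coda = /j/.
Result: nemz.dwizj.hodw.paj.mwap.
The second /w/ is in the coda of syllable 3 (/hodw/).

3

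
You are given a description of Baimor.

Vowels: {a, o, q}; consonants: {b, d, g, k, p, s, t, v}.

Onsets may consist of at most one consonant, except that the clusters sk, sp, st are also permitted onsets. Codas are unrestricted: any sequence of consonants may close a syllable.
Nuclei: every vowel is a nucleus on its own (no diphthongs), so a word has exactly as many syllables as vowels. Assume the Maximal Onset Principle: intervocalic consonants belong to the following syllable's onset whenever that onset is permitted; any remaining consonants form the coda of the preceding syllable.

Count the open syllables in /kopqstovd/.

2

Nuclei (vowels): o, q, o → 3 syllables.
Between /o/ (V1) and /q/ (V2): /p/ is a single consonant, so it becomes the next onset.
Between /q/ (V2) and /o/ (V3): /st/ — entire cluster is a permitted onset → onset /st/, coda ∅.
So the parse is ko.pq.stovd.
Classifying each syllable: /ko/ (open), /pq/ (open), /stovd/ (closed).
Open syllables: 2.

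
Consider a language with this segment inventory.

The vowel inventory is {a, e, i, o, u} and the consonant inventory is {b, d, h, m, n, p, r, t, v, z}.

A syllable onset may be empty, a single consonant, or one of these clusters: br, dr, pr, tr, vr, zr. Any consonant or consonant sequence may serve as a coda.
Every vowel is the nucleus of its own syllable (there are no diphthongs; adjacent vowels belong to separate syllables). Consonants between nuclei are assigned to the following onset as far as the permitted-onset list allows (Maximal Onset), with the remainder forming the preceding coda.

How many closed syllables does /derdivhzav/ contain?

Nuclei (vowels): e, i, a → 3 syllables.
V1 /e/ – V2 /i/: /rd/; trying suffixes from longest down, /d/ is the first permitted one, so coda /r/ | onset /d/.
V2 /i/ – V3 /a/: /vhz/ — longest licit onset from the right is /z/, leaving /vh/ as coda.
Result: der.divh.zav.
Classifying each syllable: /der/ (closed), /divh/ (closed), /zav/ (closed).
Closed syllables: 3.

3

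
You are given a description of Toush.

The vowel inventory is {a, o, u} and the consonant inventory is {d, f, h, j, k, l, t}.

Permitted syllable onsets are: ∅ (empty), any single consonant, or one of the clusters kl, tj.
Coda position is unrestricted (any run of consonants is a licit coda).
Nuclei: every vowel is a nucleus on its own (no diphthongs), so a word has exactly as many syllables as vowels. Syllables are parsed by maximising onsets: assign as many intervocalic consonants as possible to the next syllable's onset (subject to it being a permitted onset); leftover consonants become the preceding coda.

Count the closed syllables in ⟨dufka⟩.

1

Vowels present: u, a; each is a nucleus, giving 2 syllables.
σ1/σ2 boundary: cluster /fk/ — the longest permitted-onset suffix is /k/; onset = /k/, preceding coda = /f/.
Putting it together: duf.ka.
Classifying each syllable: /duf/ (closed), /ka/ (open).
Closed syllables: 1.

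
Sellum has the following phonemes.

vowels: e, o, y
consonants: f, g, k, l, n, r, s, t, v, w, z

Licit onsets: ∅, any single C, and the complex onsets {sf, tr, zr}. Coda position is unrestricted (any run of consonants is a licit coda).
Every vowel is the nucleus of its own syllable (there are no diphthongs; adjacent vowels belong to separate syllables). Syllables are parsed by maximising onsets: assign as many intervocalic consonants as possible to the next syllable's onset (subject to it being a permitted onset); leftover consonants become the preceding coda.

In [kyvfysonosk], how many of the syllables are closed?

2

Nuclei (vowels): y, y, o, o → 4 syllables.
σ1/σ2 boundary: /vf/; trying suffixes from longest down, /f/ is the first permitted one, so coda /v/ | onset /f/.
σ2/σ3 boundary: /s/ → onset of the next syllable (single consonants are always licit onsets).
σ3/σ4 boundary: /n/ → onset of the next syllable (single consonants are always licit onsets).
So the parse is kyv.fy.so.nosk.
Classifying each syllable: /kyv/ (closed), /fy/ (open), /so/ (open), /nosk/ (closed).
Closed syllables: 2.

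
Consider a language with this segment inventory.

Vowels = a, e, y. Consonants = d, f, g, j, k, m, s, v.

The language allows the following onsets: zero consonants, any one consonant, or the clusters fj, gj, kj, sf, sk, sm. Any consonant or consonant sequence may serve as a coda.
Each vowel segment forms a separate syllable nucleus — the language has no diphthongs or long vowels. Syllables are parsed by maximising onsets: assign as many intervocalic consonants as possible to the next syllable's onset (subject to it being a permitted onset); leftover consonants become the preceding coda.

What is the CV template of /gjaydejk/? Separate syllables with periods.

CCV.V.CVCC

Nuclei (vowels): a, y, e → 3 syllables.
σ1/σ2 boundary: hiatus — the boundary sits between the two vowels.
σ2/σ3 boundary: /d/ → onset of the next syllable (single consonants are always licit onsets).
Result: gja.y.dejk.
Mapping each syllable to C/V: /gja/ → CCV, /y/ → V, /dejk/ → CVCC.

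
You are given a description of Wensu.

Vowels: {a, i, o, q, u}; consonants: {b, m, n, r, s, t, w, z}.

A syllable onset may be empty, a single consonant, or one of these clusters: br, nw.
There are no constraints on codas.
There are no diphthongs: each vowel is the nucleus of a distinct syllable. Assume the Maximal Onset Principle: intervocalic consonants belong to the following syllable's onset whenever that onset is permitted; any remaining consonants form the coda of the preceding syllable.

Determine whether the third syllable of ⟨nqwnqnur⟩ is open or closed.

closed

The vowels are q, q, u — 3 nuclei, so 3 syllables.
σ1/σ2 boundary: /wn/ — longest licit onset from the right is /n/, leaving /w/ as coda.
σ2/σ3 boundary: /n/ → onset of the next syllable (single consonants are always licit onsets).
Putting it together: nqw.nq.nur.
Syllable 3 is /nur/ with coda /r/, so it is closed.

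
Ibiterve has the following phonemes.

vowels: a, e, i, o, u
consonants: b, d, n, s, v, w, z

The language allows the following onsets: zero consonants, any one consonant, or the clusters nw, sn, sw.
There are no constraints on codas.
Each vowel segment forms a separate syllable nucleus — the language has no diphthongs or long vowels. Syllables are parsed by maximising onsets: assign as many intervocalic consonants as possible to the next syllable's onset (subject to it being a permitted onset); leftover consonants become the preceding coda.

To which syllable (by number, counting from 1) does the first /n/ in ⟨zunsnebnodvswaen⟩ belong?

Vowels present: u, e, o, a, e; each is a nucleus, giving 5 syllables.
σ1/σ2 boundary: /nsn/ — longest licit onset from the right is /sn/, leaving /n/ as coda.
σ2/σ3 boundary: /bn/ splits as /b/ + /n/ (/n/ is the longest suffix that is a licit onset).
σ3/σ4 boundary: /dvsw/ — longest licit onset from the right is /sw/, leaving /dv/ as coda.
σ4/σ5 boundary: no consonants, so the boundary falls immediately after /a/.
Result: zun.sneb.nodv.swa.en.
The first /n/ is in the coda of syllable 1 (/zun/).

1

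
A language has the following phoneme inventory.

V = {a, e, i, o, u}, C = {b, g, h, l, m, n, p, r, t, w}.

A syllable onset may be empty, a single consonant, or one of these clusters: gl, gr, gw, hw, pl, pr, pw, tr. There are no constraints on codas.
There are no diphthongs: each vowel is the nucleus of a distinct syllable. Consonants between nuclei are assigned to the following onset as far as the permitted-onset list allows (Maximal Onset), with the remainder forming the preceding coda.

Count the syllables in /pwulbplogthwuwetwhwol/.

5

Nuclei (vowels): u, o, u, e, o → 5 syllables.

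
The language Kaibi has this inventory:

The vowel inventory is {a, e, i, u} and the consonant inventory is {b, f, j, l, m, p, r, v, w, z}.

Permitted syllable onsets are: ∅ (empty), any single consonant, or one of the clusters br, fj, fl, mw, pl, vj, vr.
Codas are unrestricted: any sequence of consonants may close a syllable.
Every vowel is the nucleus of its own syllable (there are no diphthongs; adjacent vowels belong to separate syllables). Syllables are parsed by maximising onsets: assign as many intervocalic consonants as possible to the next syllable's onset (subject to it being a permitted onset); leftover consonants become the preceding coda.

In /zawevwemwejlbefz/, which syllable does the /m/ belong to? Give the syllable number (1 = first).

4

Vowels present: a, e, e, e, e; each is a nucleus, giving 5 syllables.
/a…e/ gap (V1→V2): /w/ is a single consonant, so it becomes the next onset.
/e…e/ gap (V2→V3): cluster /vw/ — the longest permitted-onset suffix is /w/; onset = /w/, preceding coda = /v/.
/e…e/ gap (V3→V4): /mw/ is a licit onset in full, so it all attaches to the next syllable.
/e…e/ gap (V4→V5): /jlb/ splits as /jl/ + /b/ (/b/ is the longest suffix that is a licit onset).
Result: za.wev.we.mwejl.befz.
The /m/ is in the onset of syllable 4 (/mwejl/).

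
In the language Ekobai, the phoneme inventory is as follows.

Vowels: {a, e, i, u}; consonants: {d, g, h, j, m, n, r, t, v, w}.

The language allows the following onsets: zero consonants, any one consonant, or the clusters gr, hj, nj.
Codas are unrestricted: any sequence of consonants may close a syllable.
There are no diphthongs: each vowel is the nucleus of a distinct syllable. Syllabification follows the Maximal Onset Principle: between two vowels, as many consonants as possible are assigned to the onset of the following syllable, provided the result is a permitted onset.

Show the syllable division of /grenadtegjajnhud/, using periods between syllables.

Vowels present: e, a, e, a, u; each is a nucleus, giving 5 syllables.
Between /e/ (V1) and /a/ (V2): /n/ is a single consonant, so it becomes the next onset.
Between /a/ (V2) and /e/ (V3): /dt/; trying suffixes from longest down, /t/ is the first permitted one, so coda /d/ | onset /t/.
Between /e/ (V3) and /a/ (V4): /gj/; trying suffixes from longest down, /j/ is the first permitted one, so coda /g/ | onset /j/.
Between /a/ (V4) and /u/ (V5): /jnh/ splits as /jn/ + /h/ (/h/ is the longest suffix that is a licit onset).

gre.nad.teg.jajn.hud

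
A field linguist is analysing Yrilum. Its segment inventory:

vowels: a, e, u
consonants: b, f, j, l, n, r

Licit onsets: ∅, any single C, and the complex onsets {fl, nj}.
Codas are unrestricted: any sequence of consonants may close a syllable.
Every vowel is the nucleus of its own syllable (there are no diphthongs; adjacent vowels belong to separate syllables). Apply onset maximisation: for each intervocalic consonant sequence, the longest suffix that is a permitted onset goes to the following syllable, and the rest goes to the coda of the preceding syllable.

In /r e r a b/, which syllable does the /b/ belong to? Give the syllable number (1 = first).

2

The vowels are e, a — 2 nuclei, so 2 syllables.
V1 /e/ – V2 /a/: just /r/ — single C goes to the following onset.
Putting it together: re.rab.
The /b/ is in the coda of syllable 2 (/rab/).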